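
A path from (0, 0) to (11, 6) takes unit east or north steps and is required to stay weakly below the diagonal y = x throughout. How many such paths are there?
Number of paths = 6188

By the reflection principle (André's argument), the number of monotone paths to (11, 6) with n ≤ m that never go above y = x is C(17, 11) − C(17, 12) = 12376 − 6188 = 6188.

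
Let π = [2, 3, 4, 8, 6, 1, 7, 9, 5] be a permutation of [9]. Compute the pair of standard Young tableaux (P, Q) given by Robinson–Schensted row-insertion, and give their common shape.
P = [1, 3, 4, 5, 7, 9] / [2, 6] / [8];  Q = [1, 2, 3, 4, 7, 8] / [5, 9] / [6];  common shape = (6, 2, 1)

Row-insert the values π_1, π_2, … into P one at a time, bumping the leftmost entry strictly greater than the inserted value down to the next row. The recording tableau Q records, in position (i, j), the step at which that cell was added to P.
  Insert 2 (step 1): P = [2];  Q = [1]
  Insert 3 (step 2): P = [2, 3];  Q = [1, 2]
  Insert 4 (step 3): P = [2, 3, 4];  Q = [1, 2, 3]
  Insert 8 (step 4): P = [2, 3, 4, 8];  Q = [1, 2, 3, 4]
  Insert 6 (step 5): P = [2, 3, 4, 6] / [8];  Q = [1, 2, 3, 4] / [5]
  Insert 1 (step 6): P = [1, 3, 4, 6] / [2] / [8];  Q = [1, 2, 3, 4] / [5] / [6]
  Insert 7 (step 7): P = [1, 3, 4, 6, 7] / [2] / [8];  Q = [1, 2, 3, 4, 7] / [5] / [6]
  Insert 9 (step 8): P = [1, 3, 4, 6, 7, 9] / [2] / [8];  Q = [1, 2, 3, 4, 7, 8] / [5] / [6]
  Insert 5 (step 9): P = [1, 3, 4, 5, 7, 9] / [2, 6] / [8];  Q = [1, 2, 3, 4, 7, 8] / [5, 9] / [6]
Final shape: (6, 2, 1).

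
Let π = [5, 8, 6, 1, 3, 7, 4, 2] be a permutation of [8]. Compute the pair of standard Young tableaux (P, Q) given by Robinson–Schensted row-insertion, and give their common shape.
P = [1, 2, 4] / [3, 6, 7] / [5] / [8];  Q = [1, 2, 6] / [3, 5, 7] / [4] / [8];  common shape = (3, 3, 1, 1)

Row-insert the values π_1, π_2, … into P one at a time, bumping the leftmost entry strictly greater than the inserted value down to the next row. The recording tableau Q records, in position (i, j), the step at which that cell was added to P.
  Insert 5 (step 1): P = [5];  Q = [1]
  Insert 8 (step 2): P = [5, 8];  Q = [1, 2]
  Insert 6 (step 3): P = [5, 6] / [8];  Q = [1, 2] / [3]
  Insert 1 (step 4): P = [1, 6] / [5] / [8];  Q = [1, 2] / [3] / [4]
  Insert 3 (step 5): P = [1, 3] / [5, 6] / [8];  Q = [1, 2] / [3, 5] / [4]
  Insert 7 (step 6): P = [1, 3, 7] / [5, 6] / [8];  Q = [1, 2, 6] / [3, 5] / [4]
  Insert 4 (step 7): P = [1, 3, 4] / [5, 6, 7] / [8];  Q = [1, 2, 6] / [3, 5, 7] / [4]
  Insert 2 (step 8): P = [1, 2, 4] / [3, 6, 7] / [5] / [8];  Q = [1, 2, 6] / [3, 5, 7] / [4] / [8]
Final shape: (3, 3, 1, 1).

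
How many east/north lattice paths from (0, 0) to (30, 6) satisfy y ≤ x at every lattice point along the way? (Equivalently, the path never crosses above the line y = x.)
Number of paths = 1570800

By the reflection principle (André's argument), the number of monotone paths to (30, 6) with n ≤ m that never go above y = x is C(36, 30) − C(36, 31) = 1947792 − 376992 = 1570800.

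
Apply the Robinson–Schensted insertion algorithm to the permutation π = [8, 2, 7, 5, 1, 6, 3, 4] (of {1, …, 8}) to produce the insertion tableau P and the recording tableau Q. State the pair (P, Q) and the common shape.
P = [1, 3, 4] / [2, 5, 6] / [7] / [8];  Q = [1, 3, 6] / [2, 7, 8] / [4] / [5];  common shape = (3, 3, 1, 1)

Row-insert the values π_1, π_2, … into P one at a time, bumping the leftmost entry strictly greater than the inserted value down to the next row. The recording tableau Q records, in position (i, j), the step at which that cell was added to P.
  Insert 8 (step 1): P = [8];  Q = [1]
  Insert 2 (step 2): P = [2] / [8];  Q = [1] / [2]
  Insert 7 (step 3): P = [2, 7] / [8];  Q = [1, 3] / [2]
  Insert 5 (step 4): P = [2, 5] / [7] / [8];  Q = [1, 3] / [2] / [4]
  Insert 1 (step 5): P = [1, 5] / [2] / [7] / [8];  Q = [1, 3] / [2] / [4] / [5]
  Insert 6 (step 6): P = [1, 5, 6] / [2] / [7] / [8];  Q = [1, 3, 6] / [2] / [4] / [5]
  Insert 3 (step 7): P = [1, 3, 6] / [2, 5] / [7] / [8];  Q = [1, 3, 6] / [2, 7] / [4] / [5]
  Insert 4 (step 8): P = [1, 3, 4] / [2, 5, 6] / [7] / [8];  Q = [1, 3, 6] / [2, 7, 8] / [4] / [5]
Final shape: (3, 3, 1, 1).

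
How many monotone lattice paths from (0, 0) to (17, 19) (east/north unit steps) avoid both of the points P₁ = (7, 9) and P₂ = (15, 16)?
Number of paths = 4214650010

Inclusion–exclusion. Total paths: C(36, 17) = 8597496600. Through P₁: C(16, 7)·C(20, 10) = 2113608640. Through P₂: C(31, 15)·C(5, 2) = 3005401950. Since P₁ is strictly southwest of P₂, a monotone path through both must visit P₁ then P₂; paths through both = C(16, 7)·C(15, 8)·C(5, 2) = 736164000. Avoid both = 8597496600 − 2113608640 − 3005401950 + 736164000 = 4214650010.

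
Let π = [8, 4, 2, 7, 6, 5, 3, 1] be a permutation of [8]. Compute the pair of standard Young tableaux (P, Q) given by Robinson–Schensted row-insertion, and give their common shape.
P = [1, 3] / [2, 5] / [4] / [6] / [7] / [8];  Q = [1, 4] / [2, 5] / [3] / [6] / [7] / [8];  common shape = (2, 2, 1, 1, 1, 1)

Row-insert the values π_1, π_2, … into P one at a time, bumping the leftmost entry strictly greater than the inserted value down to the next row. The recording tableau Q records, in position (i, j), the step at which that cell was added to P.
  Insert 8 (step 1): P = [8];  Q = [1]
  Insert 4 (step 2): P = [4] / [8];  Q = [1] / [2]
  Insert 2 (step 3): P = [2] / [4] / [8];  Q = [1] / [2] / [3]
  Insert 7 (step 4): P = [2, 7] / [4] / [8];  Q = [1, 4] / [2] / [3]
  Insert 6 (step 5): P = [2, 6] / [4, 7] / [8];  Q = [1, 4] / [2, 5] / [3]
  Insert 5 (step 6): P = [2, 5] / [4, 6] / [7] / [8];  Q = [1, 4] / [2, 5] / [3] / [6]
  Insert 3 (step 7): P = [2, 3] / [4, 5] / [6] / [7] / [8];  Q = [1, 4] / [2, 5] / [3] / [6] / [7]
  Insert 1 (step 8): P = [1, 3] / [2, 5] / [4] / [6] / [7] / [8];  Q = [1, 4] / [2, 5] / [3] / [6] / [7] / [8]
Final shape: (2, 2, 1, 1, 1, 1).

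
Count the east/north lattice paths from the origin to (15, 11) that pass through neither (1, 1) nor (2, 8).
Number of paths = 3787408

Inclusion–exclusion. Total paths: C(26, 15) = 7726160. Through P₁: C(2, 1)·C(24, 14) = 3922512. Through P₂: C(10, 2)·C(16, 13) = 25200. Since P₁ is strictly southwest of P₂, a monotone path through both must visit P₁ then P₂; paths through both = C(2, 1)·C(8, 1)·C(16, 13) = 8960. Avoid both = 7726160 − 3922512 − 25200 + 8960 = 3787408.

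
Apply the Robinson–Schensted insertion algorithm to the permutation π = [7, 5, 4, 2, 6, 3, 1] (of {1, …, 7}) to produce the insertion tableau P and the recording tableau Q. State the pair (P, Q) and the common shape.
P = [1, 3] / [2, 6] / [4] / [5] / [7];  Q = [1, 5] / [2, 6] / [3] / [4] / [7];  common shape = (2, 2, 1, 1, 1)

Row-insert the values π_1, π_2, … into P one at a time, bumping the leftmost entry strictly greater than the inserted value down to the next row. The recording tableau Q records, in position (i, j), the step at which that cell was added to P.
  Insert 7 (step 1): P = [7];  Q = [1]
  Insert 5 (step 2): P = [5] / [7];  Q = [1] / [2]
  Insert 4 (step 3): P = [4] / [5] / [7];  Q = [1] / [2] / [3]
  Insert 2 (step 4): P = [2] / [4] / [5] / [7];  Q = [1] / [2] / [3] / [4]
  Insert 6 (step 5): P = [2, 6] / [4] / [5] / [7];  Q = [1, 5] / [2] / [3] / [4]
  Insert 3 (step 6): P = [2, 3] / [4, 6] / [5] / [7];  Q = [1, 5] / [2, 6] / [3] / [4]
  Insert 1 (step 7): P = [1, 3] / [2, 6] / [4] / [5] / [7];  Q = [1, 5] / [2, 6] / [3] / [4] / [7]
Final shape: (2, 2, 1, 1, 1).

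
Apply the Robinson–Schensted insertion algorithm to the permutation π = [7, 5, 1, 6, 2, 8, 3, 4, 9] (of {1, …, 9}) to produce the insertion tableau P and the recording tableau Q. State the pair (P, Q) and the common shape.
P = [1, 2, 3, 4, 9] / [5, 6, 8] / [7];  Q = [1, 4, 6, 8, 9] / [2, 5, 7] / [3];  common shape = (5, 3, 1)

Row-insert the values π_1, π_2, … into P one at a time, bumping the leftmost entry strictly greater than the inserted value down to the next row. The recording tableau Q records, in position (i, j), the step at which that cell was added to P.
  Insert 7 (step 1): P = [7];  Q = [1]
  Insert 5 (step 2): P = [5] / [7];  Q = [1] / [2]
  Insert 1 (step 3): P = [1] / [5] / [7];  Q = [1] / [2] / [3]
  Insert 6 (step 4): P = [1, 6] / [5] / [7];  Q = [1, 4] / [2] / [3]
  Insert 2 (step 5): P = [1, 2] / [5, 6] / [7];  Q = [1, 4] / [2, 5] / [3]
  Insert 8 (step 6): P = [1, 2, 8] / [5, 6] / [7];  Q = [1, 4, 6] / [2, 5] / [3]
  Insert 3 (step 7): P = [1, 2, 3] / [5, 6, 8] / [7];  Q = [1, 4, 6] / [2, 5, 7] / [3]
  Insert 4 (step 8): P = [1, 2, 3, 4] / [5, 6, 8] / [7];  Q = [1, 4, 6, 8] / [2, 5, 7] / [3]
  Insert 9 (step 9): P = [1, 2, 3, 4, 9] / [5, 6, 8] / [7];  Q = [1, 4, 6, 8, 9] / [2, 5, 7] / [3]
Final shape: (5, 3, 1).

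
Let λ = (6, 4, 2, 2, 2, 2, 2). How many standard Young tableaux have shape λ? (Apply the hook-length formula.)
# SYT of shape (6, 4, 2, 2, 2, 2, 2) = 37035180

Hook-length formula: f^λ = n! / Π hook(c), product over all cells c of the Young diagram. For λ = (6, 4, 2, 2, 2, 2, 2), n = 20 boxes. Hook lengths by row (left-to-right, top-to-bottom): [12, 11, 5, 4, 2, 1]; [9, 8, 2, 1]; [6, 5]; [5, 4]; [4, 3]; [3, 2]; [2, 1]. Product of hooks = 65691648000. So f^λ = 20! / 65691648000 = 2432902008176640000 / 65691648000 = 37035180.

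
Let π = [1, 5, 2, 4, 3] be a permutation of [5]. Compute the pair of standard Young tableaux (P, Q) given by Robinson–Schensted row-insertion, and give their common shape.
P = [1, 2, 3] / [4] / [5];  Q = [1, 2, 4] / [3] / [5];  common shape = (3, 1, 1)

Row-insert the values π_1, π_2, … into P one at a time, bumping the leftmost entry strictly greater than the inserted value down to the next row. The recording tableau Q records, in position (i, j), the step at which that cell was added to P.
  Insert 1 (step 1): P = [1];  Q = [1]
  Insert 5 (step 2): P = [1, 5];  Q = [1, 2]
  Insert 2 (step 3): P = [1, 2] / [5];  Q = [1, 2] / [3]
  Insert 4 (step 4): P = [1, 2, 4] / [5];  Q = [1, 2, 4] / [3]
  Insert 3 (step 5): P = [1, 2, 3] / [4] / [5];  Q = [1, 2, 4] / [3] / [5]
Final shape: (3, 1, 1).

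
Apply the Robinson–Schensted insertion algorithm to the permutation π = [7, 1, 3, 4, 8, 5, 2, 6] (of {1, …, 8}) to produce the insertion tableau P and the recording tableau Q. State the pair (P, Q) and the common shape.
P = [1, 2, 4, 5, 6] / [3, 8] / [7];  Q = [1, 3, 4, 5, 8] / [2, 6] / [7];  common shape = (5, 2, 1)

Row-insert the values π_1, π_2, … into P one at a time, bumping the leftmost entry strictly greater than the inserted value down to the next row. The recording tableau Q records, in position (i, j), the step at which that cell was added to P.
  Insert 7 (step 1): P = [7];  Q = [1]
  Insert 1 (step 2): P = [1] / [7];  Q = [1] / [2]
  Insert 3 (step 3): P = [1, 3] / [7];  Q = [1, 3] / [2]
  Insert 4 (step 4): P = [1, 3, 4] / [7];  Q = [1, 3, 4] / [2]
  Insert 8 (step 5): P = [1, 3, 4, 8] / [7];  Q = [1, 3, 4, 5] / [2]
  Insert 5 (step 6): P = [1, 3, 4, 5] / [7, 8];  Q = [1, 3, 4, 5] / [2, 6]
  Insert 2 (step 7): P = [1, 2, 4, 5] / [3, 8] / [7];  Q = [1, 3, 4, 5] / [2, 6] / [7]
  Insert 6 (step 8): P = [1, 2, 4, 5, 6] / [3, 8] / [7];  Q = [1, 3, 4, 5, 8] / [2, 6] / [7]
Final shape: (5, 2, 1).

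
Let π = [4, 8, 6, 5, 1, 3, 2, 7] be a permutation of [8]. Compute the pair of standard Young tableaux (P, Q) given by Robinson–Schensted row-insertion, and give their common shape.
P = [1, 2, 7] / [3, 5] / [4] / [6] / [8];  Q = [1, 2, 8] / [3, 6] / [4] / [5] / [7];  common shape = (3, 2, 1, 1, 1)

Row-insert the values π_1, π_2, … into P one at a time, bumping the leftmost entry strictly greater than the inserted value down to the next row. The recording tableau Q records, in position (i, j), the step at which that cell was added to P.
  Insert 4 (step 1): P = [4];  Q = [1]
  Insert 8 (step 2): P = [4, 8];  Q = [1, 2]
  Insert 6 (step 3): P = [4, 6] / [8];  Q = [1, 2] / [3]
  Insert 5 (step 4): P = [4, 5] / [6] / [8];  Q = [1, 2] / [3] / [4]
  Insert 1 (step 5): P = [1, 5] / [4] / [6] / [8];  Q = [1, 2] / [3] / [4] / [5]
  Insert 3 (step 6): P = [1, 3] / [4, 5] / [6] / [8];  Q = [1, 2] / [3, 6] / [4] / [5]
  Insert 2 (step 7): P = [1, 2] / [3, 5] / [4] / [6] / [8];  Q = [1, 2] / [3, 6] / [4] / [5] / [7]
  Insert 7 (step 8): P = [1, 2, 7] / [3, 5] / [4] / [6] / [8];  Q = [1, 2, 8] / [3, 6] / [4] / [5] / [7]
Final shape: (3, 2, 1, 1, 1).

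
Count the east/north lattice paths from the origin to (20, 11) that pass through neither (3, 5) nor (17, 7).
Number of paths = 67140843

Inclusion–exclusion. Total paths: C(31, 20) = 84672315. Through P₁: C(8, 3)·C(23, 17) = 5653032. Through P₂: C(24, 17)·C(7, 3) = 12113640. Since P₁ is strictly southwest of P₂, a monotone path through both must visit P₁ then P₂; paths through both = C(8, 3)·C(16, 14)·C(7, 3) = 235200. Avoid both = 84672315 − 5653032 − 12113640 + 235200 = 67140843.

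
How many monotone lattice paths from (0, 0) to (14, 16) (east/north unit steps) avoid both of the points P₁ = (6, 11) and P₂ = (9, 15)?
Number of paths = 124248699

Inclusion–exclusion. Total paths: C(30, 14) = 145422675. Through P₁: C(17, 6)·C(13, 8) = 15927912. Through P₂: C(24, 9)·C(6, 5) = 7845024. Since P₁ is strictly southwest of P₂, a monotone path through both must visit P₁ then P₂; paths through both = C(17, 6)·C(7, 3)·C(6, 5) = 2598960. Avoid both = 145422675 − 15927912 − 7845024 + 2598960 = 124248699.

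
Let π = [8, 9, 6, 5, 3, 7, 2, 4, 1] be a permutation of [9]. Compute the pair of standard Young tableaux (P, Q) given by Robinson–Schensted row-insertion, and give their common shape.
P = [1, 4] / [2, 7] / [3, 9] / [5] / [6] / [8];  Q = [1, 2] / [3, 6] / [4, 8] / [5] / [7] / [9];  common shape = (2, 2, 2, 1, 1, 1)

Row-insert the values π_1, π_2, … into P one at a time, bumping the leftmost entry strictly greater than the inserted value down to the next row. The recording tableau Q records, in position (i, j), the step at which that cell was added to P.
  Insert 8 (step 1): P = [8];  Q = [1]
  Insert 9 (step 2): P = [8, 9];  Q = [1, 2]
  Insert 6 (step 3): P = [6, 9] / [8];  Q = [1, 2] / [3]
  Insert 5 (step 4): P = [5, 9] / [6] / [8];  Q = [1, 2] / [3] / [4]
  Insert 3 (step 5): P = [3, 9] / [5] / [6] / [8];  Q = [1, 2] / [3] / [4] / [5]
  Insert 7 (step 6): P = [3, 7] / [5, 9] / [6] / [8];  Q = [1, 2] / [3, 6] / [4] / [5]
  Insert 2 (step 7): P = [2, 7] / [3, 9] / [5] / [6] / [8];  Q = [1, 2] / [3, 6] / [4] / [5] / [7]
  Insert 4 (step 8): P = [2, 4] / [3, 7] / [5, 9] / [6] / [8];  Q = [1, 2] / [3, 6] / [4, 8] / [5] / [7]
  Insert 1 (step 9): P = [1, 4] / [2, 7] / [3, 9] / [5] / [6] / [8];  Q = [1, 2] / [3, 6] / [4, 8] / [5] / [7] / [9]
Final shape: (2, 2, 2, 1, 1, 1).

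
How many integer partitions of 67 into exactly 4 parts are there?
p(67, 4 parts) = 2178

Partitions of n into exactly k parts are in bijection with partitions of n − k into at most k parts (subtract 1 from each part). So p(67, exactly 4) = p(63, parts ≤ 4). Computing via the recurrence p(m, j) = p(m, j−1) + p(m−j, j) gives 2178.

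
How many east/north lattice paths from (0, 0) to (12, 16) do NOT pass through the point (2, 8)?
Number of paths = 28452645

Total paths from (0, 0) to (12, 16): C(28, 12) = 30421755. Paths through (2, 8): (paths (0, 0) → (2, 8)) × (paths (2, 8) → (12, 16)) = C(10, 2) · C(18, 10) = 45 · 43758 = 1969110. Avoidance count = 30421755 − 1969110 = 28452645.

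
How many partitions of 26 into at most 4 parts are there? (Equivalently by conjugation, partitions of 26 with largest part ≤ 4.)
p(26, parts ≤ 4) = 206

Use the recurrence p(n, m) = p(n, m−1) + p(n−m, m): either the largest part is < m (count p(n, m−1)) or the largest part is exactly m (remove one copy of m, count p(n−m, m)). With p(0, ·) = 1 this gives p(26, parts ≤ 4) = 206. (By conjugating Young diagrams, this also counts partitions of 26 into at most 4 parts.)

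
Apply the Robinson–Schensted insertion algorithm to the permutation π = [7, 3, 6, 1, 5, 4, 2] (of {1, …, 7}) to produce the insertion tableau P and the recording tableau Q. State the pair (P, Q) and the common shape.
P = [1, 2] / [3, 4] / [5] / [6] / [7];  Q = [1, 3] / [2, 5] / [4] / [6] / [7];  common shape = (2, 2, 1, 1, 1)

Row-insert the values π_1, π_2, … into P one at a time, bumping the leftmost entry strictly greater than the inserted value down to the next row. The recording tableau Q records, in position (i, j), the step at which that cell was added to P.
  Insert 7 (step 1): P = [7];  Q = [1]
  Insert 3 (step 2): P = [3] / [7];  Q = [1] / [2]
  Insert 6 (step 3): P = [3, 6] / [7];  Q = [1, 3] / [2]
  Insert 1 (step 4): P = [1, 6] / [3] / [7];  Q = [1, 3] / [2] / [4]
  Insert 5 (step 5): P = [1, 5] / [3, 6] / [7];  Q = [1, 3] / [2, 5] / [4]
  Insert 4 (step 6): P = [1, 4] / [3, 5] / [6] / [7];  Q = [1, 3] / [2, 5] / [4] / [6]
  Insert 2 (step 7): P = [1, 2] / [3, 4] / [5] / [6] / [7];  Q = [1, 3] / [2, 5] / [4] / [6] / [7]
Final shape: (2, 2, 1, 1, 1).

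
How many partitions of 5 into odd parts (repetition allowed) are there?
p_odd(5) = 3

Partitions of 5 using only odd parts 1, 3, 5, …: 5, 3+1+1, 1+1+1+1+1. There are 3. (Euler: this equals q(5), the number of distinct-part partitions.)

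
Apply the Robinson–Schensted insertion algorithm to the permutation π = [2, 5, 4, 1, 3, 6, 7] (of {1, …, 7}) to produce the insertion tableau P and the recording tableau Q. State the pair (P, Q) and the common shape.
P = [1, 3, 6, 7] / [2, 4] / [5];  Q = [1, 2, 6, 7] / [3, 5] / [4];  common shape = (4, 2, 1)

Row-insert the values π_1, π_2, … into P one at a time, bumping the leftmost entry strictly greater than the inserted value down to the next row. The recording tableau Q records, in position (i, j), the step at which that cell was added to P.
  Insert 2 (step 1): P = [2];  Q = [1]
  Insert 5 (step 2): P = [2, 5];  Q = [1, 2]
  Insert 4 (step 3): P = [2, 4] / [5];  Q = [1, 2] / [3]
  Insert 1 (step 4): P = [1, 4] / [2] / [5];  Q = [1, 2] / [3] / [4]
  Insert 3 (step 5): P = [1, 3] / [2, 4] / [5];  Q = [1, 2] / [3, 5] / [4]
  Insert 6 (step 6): P = [1, 3, 6] / [2, 4] / [5];  Q = [1, 2, 6] / [3, 5] / [4]
  Insert 7 (step 7): P = [1, 3, 6, 7] / [2, 4] / [5];  Q = [1, 2, 6, 7] / [3, 5] / [4]
Final shape: (4, 2, 1).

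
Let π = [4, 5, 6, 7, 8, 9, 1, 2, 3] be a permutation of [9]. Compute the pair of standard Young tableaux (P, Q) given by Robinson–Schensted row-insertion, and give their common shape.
P = [1, 2, 3, 7, 8, 9] / [4, 5, 6];  Q = [1, 2, 3, 4, 5, 6] / [7, 8, 9];  common shape = (6, 3)

Row-insert the values π_1, π_2, … into P one at a time, bumping the leftmost entry strictly greater than the inserted value down to the next row. The recording tableau Q records, in position (i, j), the step at which that cell was added to P.
  Insert 4 (step 1): P = [4];  Q = [1]
  Insert 5 (step 2): P = [4, 5];  Q = [1, 2]
  Insert 6 (step 3): P = [4, 5, 6];  Q = [1, 2, 3]
  Insert 7 (step 4): P = [4, 5, 6, 7];  Q = [1, 2, 3, 4]
  Insert 8 (step 5): P = [4, 5, 6, 7, 8];  Q = [1, 2, 3, 4, 5]
  Insert 9 (step 6): P = [4, 5, 6, 7, 8, 9];  Q = [1, 2, 3, 4, 5, 6]
  Insert 1 (step 7): P = [1, 5, 6, 7, 8, 9] / [4];  Q = [1, 2, 3, 4, 5, 6] / [7]
  Insert 2 (step 8): P = [1, 2, 6, 7, 8, 9] / [4, 5];  Q = [1, 2, 3, 4, 5, 6] / [7, 8]
  Insert 3 (step 9): P = [1, 2, 3, 7, 8, 9] / [4, 5, 6];  Q = [1, 2, 3, 4, 5, 6] / [7, 8, 9]
Final shape: (6, 3).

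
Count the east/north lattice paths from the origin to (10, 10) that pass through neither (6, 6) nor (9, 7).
Number of paths = 89100

Inclusion–exclusion. Total paths: C(20, 10) = 184756. Through P₁: C(12, 6)·C(8, 4) = 64680. Through P₂: C(16, 9)·C(4, 1) = 45760. Since P₁ is strictly southwest of P₂, a monotone path through both must visit P₁ then P₂; paths through both = C(12, 6)·C(4, 3)·C(4, 1) = 14784. Avoid both = 184756 − 64680 − 45760 + 14784 = 89100.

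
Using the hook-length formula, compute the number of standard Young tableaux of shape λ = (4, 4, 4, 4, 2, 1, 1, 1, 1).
# SYT of shape (4, 4, 4, 4, 2, 1, 1, 1, 1) = 271591320

Hook-length formula: f^λ = n! / Π hook(c), product over all cells c of the Young diagram. For λ = (4, 4, 4, 4, 2, 1, 1, 1, 1), n = 22 boxes. Hook lengths by row (left-to-right, top-to-bottom): [12, 7, 5, 4]; [11, 6, 4, 3]; [10, 5, 3, 2]; [9, 4, 2, 1]; [6, 1]; [4]; [3]; [2]; [1]. Product of hooks = 4138573824000. So f^λ = 22! / 4138573824000 = 1124000727777607680000 / 4138573824000 = 271591320.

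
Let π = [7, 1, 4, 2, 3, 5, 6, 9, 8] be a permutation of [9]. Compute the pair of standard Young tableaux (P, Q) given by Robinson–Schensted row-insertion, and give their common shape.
P = [1, 2, 3, 5, 6, 8] / [4, 9] / [7];  Q = [1, 3, 5, 6, 7, 8] / [2, 9] / [4];  common shape = (6, 2, 1)

Row-insert the values π_1, π_2, … into P one at a time, bumping the leftmost entry strictly greater than the inserted value down to the next row. The recording tableau Q records, in position (i, j), the step at which that cell was added to P.
  Insert 7 (step 1): P = [7];  Q = [1]
  Insert 1 (step 2): P = [1] / [7];  Q = [1] / [2]
  Insert 4 (step 3): P = [1, 4] / [7];  Q = [1, 3] / [2]
  Insert 2 (step 4): P = [1, 2] / [4] / [7];  Q = [1, 3] / [2] / [4]
  Insert 3 (step 5): P = [1, 2, 3] / [4] / [7];  Q = [1, 3, 5] / [2] / [4]
  Insert 5 (step 6): P = [1, 2, 3, 5] / [4] / [7];  Q = [1, 3, 5, 6] / [2] / [4]
  Insert 6 (step 7): P = [1, 2, 3, 5, 6] / [4] / [7];  Q = [1, 3, 5, 6, 7] / [2] / [4]
  Insert 9 (step 8): P = [1, 2, 3, 5, 6, 9] / [4] / [7];  Q = [1, 3, 5, 6, 7, 8] / [2] / [4]
  Insert 8 (step 9): P = [1, 2, 3, 5, 6, 8] / [4, 9] / [7];  Q = [1, 3, 5, 6, 7, 8] / [2, 9] / [4]
Final shape: (6, 2, 1).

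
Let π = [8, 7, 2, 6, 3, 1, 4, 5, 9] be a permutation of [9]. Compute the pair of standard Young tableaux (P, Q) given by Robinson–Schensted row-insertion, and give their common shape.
P = [1, 3, 4, 5, 9] / [2] / [6] / [7] / [8];  Q = [1, 4, 7, 8, 9] / [2] / [3] / [5] / [6];  common shape = (5, 1, 1, 1, 1)

Row-insert the values π_1, π_2, … into P one at a time, bumping the leftmost entry strictly greater than the inserted value down to the next row. The recording tableau Q records, in position (i, j), the step at which that cell was added to P.
  Insert 8 (step 1): P = [8];  Q = [1]
  Insert 7 (step 2): P = [7] / [8];  Q = [1] / [2]
  Insert 2 (step 3): P = [2] / [7] / [8];  Q = [1] / [2] / [3]
  Insert 6 (step 4): P = [2, 6] / [7] / [8];  Q = [1, 4] / [2] / [3]
  Insert 3 (step 5): P = [2, 3] / [6] / [7] / [8];  Q = [1, 4] / [2] / [3] / [5]
  Insert 1 (step 6): P = [1, 3] / [2] / [6] / [7] / [8];  Q = [1, 4] / [2] / [3] / [5] / [6]
  Insert 4 (step 7): P = [1, 3, 4] / [2] / [6] / [7] / [8];  Q = [1, 4, 7] / [2] / [3] / [5] / [6]
  Insert 5 (step 8): P = [1, 3, 4, 5] / [2] / [6] / [7] / [8];  Q = [1, 4, 7, 8] / [2] / [3] / [5] / [6]
  Insert 9 (step 9): P = [1, 3, 4, 5, 9] / [2] / [6] / [7] / [8];  Q = [1, 4, 7, 8, 9] / [2] / [3] / [5] / [6]
Final shape: (5, 1, 1, 1, 1).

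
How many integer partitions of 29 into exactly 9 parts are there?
p(29, 9 parts) = 488

Partitions of n into exactly k parts are in bijection with partitions of n − k into at most k parts (subtract 1 from each part). So p(29, exactly 9) = p(20, parts ≤ 9). Computing via the recurrence p(m, j) = p(m, j−1) + p(m−j, j) gives 488.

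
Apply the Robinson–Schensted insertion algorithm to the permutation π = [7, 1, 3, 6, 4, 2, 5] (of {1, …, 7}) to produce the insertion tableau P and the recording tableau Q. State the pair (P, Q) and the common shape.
P = [1, 2, 4, 5] / [3] / [6] / [7];  Q = [1, 3, 4, 7] / [2] / [5] / [6];  common shape = (4, 1, 1, 1)

Row-insert the values π_1, π_2, … into P one at a time, bumping the leftmost entry strictly greater than the inserted value down to the next row. The recording tableau Q records, in position (i, j), the step at which that cell was added to P.
  Insert 7 (step 1): P = [7];  Q = [1]
  Insert 1 (step 2): P = [1] / [7];  Q = [1] / [2]
  Insert 3 (step 3): P = [1, 3] / [7];  Q = [1, 3] / [2]
  Insert 6 (step 4): P = [1, 3, 6] / [7];  Q = [1, 3, 4] / [2]
  Insert 4 (step 5): P = [1, 3, 4] / [6] / [7];  Q = [1, 3, 4] / [2] / [5]
  Insert 2 (step 6): P = [1, 2, 4] / [3] / [6] / [7];  Q = [1, 3, 4] / [2] / [5] / [6]
  Insert 5 (step 7): P = [1, 2, 4, 5] / [3] / [6] / [7];  Q = [1, 3, 4, 7] / [2] / [5] / [6]
Final shape: (4, 1, 1, 1).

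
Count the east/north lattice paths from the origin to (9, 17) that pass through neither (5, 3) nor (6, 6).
Number of paths = 2698390

Inclusion–exclusion. Total paths: C(26, 9) = 3124550. Through P₁: C(8, 5)·C(18, 4) = 171360. Through P₂: C(12, 6)·C(14, 3) = 336336. Since P₁ is strictly southwest of P₂, a monotone path through both must visit P₁ then P₂; paths through both = C(8, 5)·C(4, 1)·C(14, 3) = 81536. Avoid both = 3124550 − 171360 − 336336 + 81536 = 2698390.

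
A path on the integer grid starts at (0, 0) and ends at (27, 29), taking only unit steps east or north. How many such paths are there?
Number of paths = 7384942649010080

A monotone lattice path from (0, 0) to (27, 29) consists of 27 east steps and 29 north steps in some order, so it is determined by which 27 of the 56 steps are east. The count is C(56, 27) = 7384942649010080.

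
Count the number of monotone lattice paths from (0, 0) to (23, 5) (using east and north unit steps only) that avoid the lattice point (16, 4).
Number of paths = 59520

Total paths from (0, 0) to (23, 5): C(28, 23) = 98280. Paths through (16, 4): (paths (0, 0) → (16, 4)) × (paths (16, 4) → (23, 5)) = C(20, 16) · C(8, 7) = 4845 · 8 = 38760. Avoidance count = 98280 − 38760 = 59520.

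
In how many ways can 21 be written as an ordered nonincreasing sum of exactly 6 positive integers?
p(21, 6 parts) = 110

Partitions of n into exactly k parts are in bijection with partitions of n − k into at most k parts (subtract 1 from each part). So p(21, exactly 6) = p(15, parts ≤ 6). Computing via the recurrence p(m, j) = p(m, j−1) + p(m−j, j) gives 110.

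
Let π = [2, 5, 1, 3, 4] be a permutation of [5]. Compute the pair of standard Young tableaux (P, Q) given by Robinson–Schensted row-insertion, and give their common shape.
P = [1, 3, 4] / [2, 5];  Q = [1, 2, 5] / [3, 4];  common shape = (3, 2)

Row-insert the values π_1, π_2, … into P one at a time, bumping the leftmost entry strictly greater than the inserted value down to the next row. The recording tableau Q records, in position (i, j), the step at which that cell was added to P.
  Insert 2 (step 1): P = [2];  Q = [1]
  Insert 5 (step 2): P = [2, 5];  Q = [1, 2]
  Insert 1 (step 3): P = [1, 5] / [2];  Q = [1, 2] / [3]
  Insert 3 (step 4): P = [1, 3] / [2, 5];  Q = [1, 2] / [3, 4]
  Insert 4 (step 5): P = [1, 3, 4] / [2, 5];  Q = [1, 2, 5] / [3, 4]
Final shape: (3, 2).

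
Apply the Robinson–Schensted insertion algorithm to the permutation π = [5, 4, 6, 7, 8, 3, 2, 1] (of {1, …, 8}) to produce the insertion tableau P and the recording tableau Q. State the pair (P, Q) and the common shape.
P = [1, 6, 7, 8] / [2] / [3] / [4] / [5];  Q = [1, 3, 4, 5] / [2] / [6] / [7] / [8];  common shape = (4, 1, 1, 1, 1)

Row-insert the values π_1, π_2, … into P one at a time, bumping the leftmost entry strictly greater than the inserted value down to the next row. The recording tableau Q records, in position (i, j), the step at which that cell was added to P.
  Insert 5 (step 1): P = [5];  Q = [1]
  Insert 4 (step 2): P = [4] / [5];  Q = [1] / [2]
  Insert 6 (step 3): P = [4, 6] / [5];  Q = [1, 3] / [2]
  Insert 7 (step 4): P = [4, 6, 7] / [5];  Q = [1, 3, 4] / [2]
  Insert 8 (step 5): P = [4, 6, 7, 8] / [5];  Q = [1, 3, 4, 5] / [2]
  Insert 3 (step 6): P = [3, 6, 7, 8] / [4] / [5];  Q = [1, 3, 4, 5] / [2] / [6]
  Insert 2 (step 7): P = [2, 6, 7, 8] / [3] / [4] / [5];  Q = [1, 3, 4, 5] / [2] / [6] / [7]
  Insert 1 (step 8): P = [1, 6, 7, 8] / [2] / [3] / [4] / [5];  Q = [1, 3, 4, 5] / [2] / [6] / [7] / [8]
Final shape: (4, 1, 1, 1, 1).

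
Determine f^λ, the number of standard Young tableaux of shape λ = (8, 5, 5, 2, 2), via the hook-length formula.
# SYT of shape (8, 5, 5, 2, 2) = 1039252500

Hook-length formula: f^λ = n! / Π hook(c), product over all cells c of the Young diagram. For λ = (8, 5, 5, 2, 2), n = 22 boxes. Hook lengths by row (left-to-right, top-to-bottom): [12, 11, 8, 7, 6, 3, 2, 1]; [8, 7, 4, 3, 2]; [7, 6, 3, 2, 1]; [3, 2]; [2, 1]. Product of hooks = 1081547292672. So f^λ = 22! / 1081547292672 = 1124000727777607680000 / 1081547292672 = 1039252500.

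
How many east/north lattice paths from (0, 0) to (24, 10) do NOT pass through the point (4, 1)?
Number of paths = 81053115

Total paths from (0, 0) to (24, 10): C(34, 24) = 131128140. Paths through (4, 1): (paths (0, 0) → (4, 1)) × (paths (4, 1) → (24, 10)) = C(5, 4) · C(29, 20) = 5 · 10015005 = 50075025. Avoidance count = 131128140 − 50075025 = 81053115.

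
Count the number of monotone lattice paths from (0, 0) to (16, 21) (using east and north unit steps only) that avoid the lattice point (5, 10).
Number of paths = 10757362374

Total paths from (0, 0) to (16, 21): C(37, 16) = 12875774670. Paths through (5, 10): (paths (0, 0) → (5, 10)) × (paths (5, 10) → (16, 21)) = C(15, 5) · C(22, 11) = 3003 · 705432 = 2118412296. Avoidance count = 12875774670 − 2118412296 = 10757362374.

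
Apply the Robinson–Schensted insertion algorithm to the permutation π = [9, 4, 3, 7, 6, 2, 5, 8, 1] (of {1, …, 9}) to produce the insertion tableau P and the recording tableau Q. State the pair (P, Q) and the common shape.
P = [1, 5, 8] / [2, 6] / [3, 7] / [4] / [9];  Q = [1, 4, 8] / [2, 5] / [3, 7] / [6] / [9];  common shape = (3, 2, 2, 1, 1)

Row-insert the values π_1, π_2, … into P one at a time, bumping the leftmost entry strictly greater than the inserted value down to the next row. The recording tableau Q records, in position (i, j), the step at which that cell was added to P.
  Insert 9 (step 1): P = [9];  Q = [1]
  Insert 4 (step 2): P = [4] / [9];  Q = [1] / [2]
  Insert 3 (step 3): P = [3] / [4] / [9];  Q = [1] / [2] / [3]
  Insert 7 (step 4): P = [3, 7] / [4] / [9];  Q = [1, 4] / [2] / [3]
  Insert 6 (step 5): P = [3, 6] / [4, 7] / [9];  Q = [1, 4] / [2, 5] / [3]
  Insert 2 (step 6): P = [2, 6] / [3, 7] / [4] / [9];  Q = [1, 4] / [2, 5] / [3] / [6]
  Insert 5 (step 7): P = [2, 5] / [3, 6] / [4, 7] / [9];  Q = [1, 4] / [2, 5] / [3, 7] / [6]
  Insert 8 (step 8): P = [2, 5, 8] / [3, 6] / [4, 7] / [9];  Q = [1, 4, 8] / [2, 5] / [3, 7] / [6]
  Insert 1 (step 9): P = [1, 5, 8] / [2, 6] / [3, 7] / [4] / [9];  Q = [1, 4, 8] / [2, 5] / [3, 7] / [6] / [9]
Final shape: (3, 2, 2, 1, 1).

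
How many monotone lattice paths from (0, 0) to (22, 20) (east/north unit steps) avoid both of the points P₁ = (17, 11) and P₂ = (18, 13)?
Number of paths = 423996222510

Inclusion–exclusion. Total paths: C(42, 22) = 513791607420. Through P₁: C(28, 17)·C(14, 5) = 42991308360. Through P₂: C(31, 18)·C(11, 4) = 68063514750. Since P₁ is strictly southwest of P₂, a monotone path through both must visit P₁ then P₂; paths through both = C(28, 17)·C(3, 1)·C(11, 4) = 21259438200. Avoid both = 513791607420 − 42991308360 − 68063514750 + 21259438200 = 423996222510.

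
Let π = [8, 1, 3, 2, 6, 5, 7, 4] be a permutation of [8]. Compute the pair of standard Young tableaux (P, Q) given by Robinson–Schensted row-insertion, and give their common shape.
P = [1, 2, 4, 7] / [3, 5] / [6] / [8];  Q = [1, 3, 5, 7] / [2, 6] / [4] / [8];  common shape = (4, 2, 1, 1)

Row-insert the values π_1, π_2, … into P one at a time, bumping the leftmost entry strictly greater than the inserted value down to the next row. The recording tableau Q records, in position (i, j), the step at which that cell was added to P.
  Insert 8 (step 1): P = [8];  Q = [1]
  Insert 1 (step 2): P = [1] / [8];  Q = [1] / [2]
  Insert 3 (step 3): P = [1, 3] / [8];  Q = [1, 3] / [2]
  Insert 2 (step 4): P = [1, 2] / [3] / [8];  Q = [1, 3] / [2] / [4]
  Insert 6 (step 5): P = [1, 2, 6] / [3] / [8];  Q = [1, 3, 5] / [2] / [4]
  Insert 5 (step 6): P = [1, 2, 5] / [3, 6] / [8];  Q = [1, 3, 5] / [2, 6] / [4]
  Insert 7 (step 7): P = [1, 2, 5, 7] / [3, 6] / [8];  Q = [1, 3, 5, 7] / [2, 6] / [4]
  Insert 4 (step 8): P = [1, 2, 4, 7] / [3, 5] / [6] / [8];  Q = [1, 3, 5, 7] / [2, 6] / [4] / [8]
Final shape: (4, 2, 1, 1).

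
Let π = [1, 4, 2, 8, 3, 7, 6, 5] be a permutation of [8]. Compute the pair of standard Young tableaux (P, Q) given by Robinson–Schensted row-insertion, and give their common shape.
P = [1, 2, 3, 5] / [4, 6] / [7] / [8];  Q = [1, 2, 4, 6] / [3, 5] / [7] / [8];  common shape = (4, 2, 1, 1)

Row-insert the values π_1, π_2, … into P one at a time, bumping the leftmost entry strictly greater than the inserted value down to the next row. The recording tableau Q records, in position (i, j), the step at which that cell was added to P.
  Insert 1 (step 1): P = [1];  Q = [1]
  Insert 4 (step 2): P = [1, 4];  Q = [1, 2]
  Insert 2 (step 3): P = [1, 2] / [4];  Q = [1, 2] / [3]
  Insert 8 (step 4): P = [1, 2, 8] / [4];  Q = [1, 2, 4] / [3]
  Insert 3 (step 5): P = [1, 2, 3] / [4, 8];  Q = [1, 2, 4] / [3, 5]
  Insert 7 (step 6): P = [1, 2, 3, 7] / [4, 8];  Q = [1, 2, 4, 6] / [3, 5]
  Insert 6 (step 7): P = [1, 2, 3, 6] / [4, 7] / [8];  Q = [1, 2, 4, 6] / [3, 5] / [7]
  Insert 5 (step 8): P = [1, 2, 3, 5] / [4, 6] / [7] / [8];  Q = [1, 2, 4, 6] / [3, 5] / [7] / [8]
Final shape: (4, 2, 1, 1).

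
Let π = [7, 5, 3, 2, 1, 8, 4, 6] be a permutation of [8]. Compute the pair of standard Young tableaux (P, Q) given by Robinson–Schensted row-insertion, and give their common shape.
P = [1, 4, 6] / [2, 8] / [3] / [5] / [7];  Q = [1, 6, 8] / [2, 7] / [3] / [4] / [5];  common shape = (3, 2, 1, 1, 1)

Row-insert the values π_1, π_2, … into P one at a time, bumping the leftmost entry strictly greater than the inserted value down to the next row. The recording tableau Q records, in position (i, j), the step at which that cell was added to P.
  Insert 7 (step 1): P = [7];  Q = [1]
  Insert 5 (step 2): P = [5] / [7];  Q = [1] / [2]
  Insert 3 (step 3): P = [3] / [5] / [7];  Q = [1] / [2] / [3]
  Insert 2 (step 4): P = [2] / [3] / [5] / [7];  Q = [1] / [2] / [3] / [4]
  Insert 1 (step 5): P = [1] / [2] / [3] / [5] / [7];  Q = [1] / [2] / [3] / [4] / [5]
  Insert 8 (step 6): P = [1, 8] / [2] / [3] / [5] / [7];  Q = [1, 6] / [2] / [3] / [4] / [5]
  Insert 4 (step 7): P = [1, 4] / [2, 8] / [3] / [5] / [7];  Q = [1, 6] / [2, 7] / [3] / [4] / [5]
  Insert 6 (step 8): P = [1, 4, 6] / [2, 8] / [3] / [5] / [7];  Q = [1, 6, 8] / [2, 7] / [3] / [4] / [5]
Final shape: (3, 2, 1, 1, 1).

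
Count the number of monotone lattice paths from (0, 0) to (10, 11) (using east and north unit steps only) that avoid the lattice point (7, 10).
Number of paths = 274924

Total paths from (0, 0) to (10, 11): C(21, 10) = 352716. Paths through (7, 10): (paths (0, 0) → (7, 10)) × (paths (7, 10) → (10, 11)) = C(17, 7) · C(4, 3) = 19448 · 4 = 77792. Avoidance count = 352716 − 77792 = 274924.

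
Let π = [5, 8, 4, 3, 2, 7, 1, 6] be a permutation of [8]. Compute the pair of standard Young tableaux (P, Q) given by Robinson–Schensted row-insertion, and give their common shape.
P = [1, 6] / [2, 7] / [3, 8] / [4] / [5];  Q = [1, 2] / [3, 6] / [4, 8] / [5] / [7];  common shape = (2, 2, 2, 1, 1)

Row-insert the values π_1, π_2, … into P one at a time, bumping the leftmost entry strictly greater than the inserted value down to the next row. The recording tableau Q records, in position (i, j), the step at which that cell was added to P.
  Insert 5 (step 1): P = [5];  Q = [1]
  Insert 8 (step 2): P = [5, 8];  Q = [1, 2]
  Insert 4 (step 3): P = [4, 8] / [5];  Q = [1, 2] / [3]
  Insert 3 (step 4): P = [3, 8] / [4] / [5];  Q = [1, 2] / [3] / [4]
  Insert 2 (step 5): P = [2, 8] / [3] / [4] / [5];  Q = [1, 2] / [3] / [4] / [5]
  Insert 7 (step 6): P = [2, 7] / [3, 8] / [4] / [5];  Q = [1, 2] / [3, 6] / [4] / [5]
  Insert 1 (step 7): P = [1, 7] / [2, 8] / [3] / [4] / [5];  Q = [1, 2] / [3, 6] / [4] / [5] / [7]
  Insert 6 (step 8): P = [1, 6] / [2, 7] / [3, 8] / [4] / [5];  Q = [1, 2] / [3, 6] / [4, 8] / [5] / [7]
Final shape: (2, 2, 2, 1, 1).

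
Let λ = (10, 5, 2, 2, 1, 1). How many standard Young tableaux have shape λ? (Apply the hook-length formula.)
# SYT of shape (10, 5, 2, 2, 1, 1) = 181060880

Hook-length formula: f^λ = n! / Π hook(c), product over all cells c of the Young diagram. For λ = (10, 5, 2, 2, 1, 1), n = 21 boxes. Hook lengths by row (left-to-right, top-to-bottom): [15, 12, 9, 8, 7, 5, 4, 3, 2, 1]; [9, 6, 3, 2, 1]; [5, 2]; [4, 1]; [2]; [1]. Product of hooks = 282175488000. So f^λ = 21! / 282175488000 = 51090942171709440000 / 282175488000 = 181060880.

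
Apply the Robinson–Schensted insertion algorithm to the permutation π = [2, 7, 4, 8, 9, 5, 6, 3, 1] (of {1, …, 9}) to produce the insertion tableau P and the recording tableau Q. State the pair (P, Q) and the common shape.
P = [1, 3, 5, 6] / [2, 8, 9] / [4] / [7];  Q = [1, 2, 4, 5] / [3, 6, 7] / [8] / [9];  common shape = (4, 3, 1, 1)

Row-insert the values π_1, π_2, … into P one at a time, bumping the leftmost entry strictly greater than the inserted value down to the next row. The recording tableau Q records, in position (i, j), the step at which that cell was added to P.
  Insert 2 (step 1): P = [2];  Q = [1]
  Insert 7 (step 2): P = [2, 7];  Q = [1, 2]
  Insert 4 (step 3): P = [2, 4] / [7];  Q = [1, 2] / [3]
  Insert 8 (step 4): P = [2, 4, 8] / [7];  Q = [1, 2, 4] / [3]
  Insert 9 (step 5): P = [2, 4, 8, 9] / [7];  Q = [1, 2, 4, 5] / [3]
  Insert 5 (step 6): P = [2, 4, 5, 9] / [7, 8];  Q = [1, 2, 4, 5] / [3, 6]
  Insert 6 (step 7): P = [2, 4, 5, 6] / [7, 8, 9];  Q = [1, 2, 4, 5] / [3, 6, 7]
  Insert 3 (step 8): P = [2, 3, 5, 6] / [4, 8, 9] / [7];  Q = [1, 2, 4, 5] / [3, 6, 7] / [8]
  Insert 1 (step 9): P = [1, 3, 5, 6] / [2, 8, 9] / [4] / [7];  Q = [1, 2, 4, 5] / [3, 6, 7] / [8] / [9]
Final shape: (4, 3, 1, 1).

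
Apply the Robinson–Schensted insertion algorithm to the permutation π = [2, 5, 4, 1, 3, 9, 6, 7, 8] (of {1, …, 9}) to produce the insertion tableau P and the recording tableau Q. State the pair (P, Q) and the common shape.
P = [1, 3, 6, 7, 8] / [2, 4, 9] / [5];  Q = [1, 2, 6, 8, 9] / [3, 5, 7] / [4];  common shape = (5, 3, 1)

Row-insert the values π_1, π_2, … into P one at a time, bumping the leftmost entry strictly greater than the inserted value down to the next row. The recording tableau Q records, in position (i, j), the step at which that cell was added to P.
  Insert 2 (step 1): P = [2];  Q = [1]
  Insert 5 (step 2): P = [2, 5];  Q = [1, 2]
  Insert 4 (step 3): P = [2, 4] / [5];  Q = [1, 2] / [3]
  Insert 1 (step 4): P = [1, 4] / [2] / [5];  Q = [1, 2] / [3] / [4]
  Insert 3 (step 5): P = [1, 3] / [2, 4] / [5];  Q = [1, 2] / [3, 5] / [4]
  Insert 9 (step 6): P = [1, 3, 9] / [2, 4] / [5];  Q = [1, 2, 6] / [3, 5] / [4]
  Insert 6 (step 7): P = [1, 3, 6] / [2, 4, 9] / [5];  Q = [1, 2, 6] / [3, 5, 7] / [4]
  Insert 7 (step 8): P = [1, 3, 6, 7] / [2, 4, 9] / [5];  Q = [1, 2, 6, 8] / [3, 5, 7] / [4]
  Insert 8 (step 9): P = [1, 3, 6, 7, 8] / [2, 4, 9] / [5];  Q = [1, 2, 6, 8, 9] / [3, 5, 7] / [4]
Final shape: (5, 3, 1).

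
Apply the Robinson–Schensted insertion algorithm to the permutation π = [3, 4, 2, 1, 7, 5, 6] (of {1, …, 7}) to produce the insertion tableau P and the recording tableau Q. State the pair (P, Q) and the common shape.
P = [1, 4, 5, 6] / [2, 7] / [3];  Q = [1, 2, 5, 7] / [3, 6] / [4];  common shape = (4, 2, 1)

Row-insert the values π_1, π_2, … into P one at a time, bumping the leftmost entry strictly greater than the inserted value down to the next row. The recording tableau Q records, in position (i, j), the step at which that cell was added to P.
  Insert 3 (step 1): P = [3];  Q = [1]
  Insert 4 (step 2): P = [3, 4];  Q = [1, 2]
  Insert 2 (step 3): P = [2, 4] / [3];  Q = [1, 2] / [3]
  Insert 1 (step 4): P = [1, 4] / [2] / [3];  Q = [1, 2] / [3] / [4]
  Insert 7 (step 5): P = [1, 4, 7] / [2] / [3];  Q = [1, 2, 5] / [3] / [4]
  Insert 5 (step 6): P = [1, 4, 5] / [2, 7] / [3];  Q = [1, 2, 5] / [3, 6] / [4]
  Insert 6 (step 7): P = [1, 4, 5, 6] / [2, 7] / [3];  Q = [1, 2, 5, 7] / [3, 6] / [4]
Final shape: (4, 2, 1).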